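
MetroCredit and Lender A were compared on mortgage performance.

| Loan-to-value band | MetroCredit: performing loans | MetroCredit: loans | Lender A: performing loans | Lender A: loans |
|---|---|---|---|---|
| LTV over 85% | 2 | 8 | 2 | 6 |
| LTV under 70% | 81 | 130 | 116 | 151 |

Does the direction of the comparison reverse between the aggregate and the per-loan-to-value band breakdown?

LTV over 85%: MetroCredit 2/8 = 25.0%, Lender A 2/6 = 33.3% → Lender A
LTV under 70%: MetroCredit 81/130 = 62.3%, Lender A 116/151 = 76.8% → Lender A
Overall: MetroCredit 83/138 = 60.1%, Lender A 118/157 = 75.2% → Lender A
Lender A wins overall and in every loan-to-value group — no reversal.

No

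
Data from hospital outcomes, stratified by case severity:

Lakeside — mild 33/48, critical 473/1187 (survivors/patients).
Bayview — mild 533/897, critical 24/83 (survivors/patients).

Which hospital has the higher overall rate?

Mild: Lakeside 33/48 = 68.8%, Bayview 533/897 = 59.4% → Lakeside
Critical: Lakeside 473/1187 = 39.8%, Bayview 24/83 = 28.9% → Lakeside
Overall: Lakeside 506/1235 = 41.0%, Bayview 557/980 = 56.8% → Bayview
(Lakeside wins every case group but Bayview wins overall — Lakeside's patients skew toward the low-rate critical group.)

Bayview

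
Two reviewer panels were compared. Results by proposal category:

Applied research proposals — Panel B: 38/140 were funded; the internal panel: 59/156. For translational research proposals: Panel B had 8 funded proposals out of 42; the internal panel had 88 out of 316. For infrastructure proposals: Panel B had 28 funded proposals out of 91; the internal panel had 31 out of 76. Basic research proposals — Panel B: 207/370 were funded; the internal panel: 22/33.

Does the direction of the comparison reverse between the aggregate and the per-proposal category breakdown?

Yes

Applied research: Panel B 38/140 = 27.1%, the internal panel 59/156 = 37.8% → the internal panel
Translational research: Panel B 8/42 = 19.0%, the internal panel 88/316 = 27.8% → the internal panel
Infrastructure: Panel B 28/91 = 30.8%, the internal panel 31/76 = 40.8% → the internal panel
Basic research: Panel B 207/370 = 55.9%, the internal panel 22/33 = 66.7% → the internal panel
Overall: Panel B 281/643 = 43.7%, the internal panel 200/581 = 34.4% → Panel B
The internal panel wins each proposal group but Panel B wins overall — the comparison reverses. The internal panel's proposals skew toward translational research, which has a lower base rate.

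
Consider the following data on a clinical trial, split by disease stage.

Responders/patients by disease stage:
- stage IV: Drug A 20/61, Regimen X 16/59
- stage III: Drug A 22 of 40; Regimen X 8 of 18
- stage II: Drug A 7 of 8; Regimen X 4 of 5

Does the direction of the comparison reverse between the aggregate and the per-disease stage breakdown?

No

Stage IV: Drug A 20/61 = 32.8%, Regimen X 16/59 = 27.1% → Drug A
Stage III: Drug A 22/40 = 55.0%, Regimen X 8/18 = 44.4% → Drug A
Stage II: Drug A 7/8 = 87.5%, Regimen X 4/5 = 80.0% → Drug A
Overall: Drug A 49/109 = 45.0%, Regimen X 28/82 = 34.1% → Drug A
Drug A wins overall and in every disease group — no reversal.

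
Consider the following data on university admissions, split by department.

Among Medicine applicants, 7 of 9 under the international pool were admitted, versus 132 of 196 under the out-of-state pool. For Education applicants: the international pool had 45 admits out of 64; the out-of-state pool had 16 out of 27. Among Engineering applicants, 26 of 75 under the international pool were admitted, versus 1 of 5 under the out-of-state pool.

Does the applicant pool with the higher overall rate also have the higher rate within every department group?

Medicine: the international pool 7/9 = 77.8%, the out-of-state pool 132/196 = 67.3% → the international pool
Education: the international pool 45/64 = 70.3%, the out-of-state pool 16/27 = 59.3% → the international pool
Engineering: the international pool 26/75 = 34.7%, the out-of-state pool 1/5 = 20.0% → the international pool
Overall: the international pool 78/148 = 52.7%, the out-of-state pool 149/228 = 65.4% → the out-of-state pool
The international pool wins each department group but the out-of-state pool wins overall — the comparison reverses. The international pool's applicants skew toward Engineering, which has a lower base rate.

No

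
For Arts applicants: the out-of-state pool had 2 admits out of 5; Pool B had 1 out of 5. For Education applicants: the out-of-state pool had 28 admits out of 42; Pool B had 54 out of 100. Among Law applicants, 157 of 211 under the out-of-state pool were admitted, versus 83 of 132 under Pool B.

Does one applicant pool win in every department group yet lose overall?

Arts: the out-of-state pool 2/5 = 40.0%, Pool B 1/5 = 20.0% → the out-of-state pool
Education: the out-of-state pool 28/42 = 66.7%, Pool B 54/100 = 54.0% → the out-of-state pool
Law: the out-of-state pool 157/211 = 74.4%, Pool B 83/132 = 62.9% → the out-of-state pool
Overall: the out-of-state pool 187/258 = 72.5%, Pool B 138/237 = 58.2% → the out-of-state pool
The out-of-state pool wins overall and in every department group — no reversal.

No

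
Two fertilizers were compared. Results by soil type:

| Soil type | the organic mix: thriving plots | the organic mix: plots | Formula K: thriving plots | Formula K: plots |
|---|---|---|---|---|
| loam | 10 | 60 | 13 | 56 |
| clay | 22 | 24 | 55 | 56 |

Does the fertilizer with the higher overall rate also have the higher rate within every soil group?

Loam: the organic mix 10/60 = 16.7%, Formula K 13/56 = 23.2% → Formula K
Clay: the organic mix 22/24 = 91.7%, Formula K 55/56 = 98.2% → Formula K
Overall: the organic mix 32/84 = 38.1%, Formula K 68/112 = 60.7% → Formula K
Formula K wins overall and in every soil group — no reversal.

Yes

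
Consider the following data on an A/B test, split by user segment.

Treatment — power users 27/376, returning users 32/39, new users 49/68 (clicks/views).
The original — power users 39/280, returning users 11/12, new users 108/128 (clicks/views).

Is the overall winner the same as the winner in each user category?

Yes

Power users: Treatment 27/376 = 7.2%, the original 39/280 = 13.9% → the original
Returning users: Treatment 32/39 = 82.1%, the original 11/12 = 91.7% → the original
New users: Treatment 49/68 = 72.1%, the original 108/128 = 84.4% → the original
Overall: Treatment 108/483 = 22.4%, the original 158/420 = 37.6% → the original
The original wins overall and in every user group — no reversal.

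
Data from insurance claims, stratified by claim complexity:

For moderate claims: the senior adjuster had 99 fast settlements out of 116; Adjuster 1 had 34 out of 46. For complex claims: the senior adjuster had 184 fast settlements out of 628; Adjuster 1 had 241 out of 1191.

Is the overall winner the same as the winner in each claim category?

Yes

Moderate: the senior adjuster 99/116 = 85.3%, Adjuster 1 34/46 = 73.9% → the senior adjuster
Complex: the senior adjuster 184/628 = 29.3%, Adjuster 1 241/1191 = 20.2% → the senior adjuster
Overall: the senior adjuster 283/744 = 38.0%, Adjuster 1 275/1237 = 22.2% → the senior adjuster
The senior adjuster wins overall and in every claim group — no reversal.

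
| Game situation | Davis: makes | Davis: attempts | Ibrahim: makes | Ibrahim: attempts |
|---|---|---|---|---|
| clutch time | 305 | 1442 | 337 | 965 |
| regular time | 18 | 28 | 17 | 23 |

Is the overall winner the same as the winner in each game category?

Clutch time: Davis 305/1442 = 21.2%, Ibrahim 337/965 = 34.9% → Ibrahim
Regular time: Davis 18/28 = 64.3%, Ibrahim 17/23 = 73.9% → Ibrahim
Overall: Davis 323/1470 = 22.0%, Ibrahim 354/988 = 35.8% → Ibrahim
Ibrahim wins overall and in every game group — no reversal.

Yes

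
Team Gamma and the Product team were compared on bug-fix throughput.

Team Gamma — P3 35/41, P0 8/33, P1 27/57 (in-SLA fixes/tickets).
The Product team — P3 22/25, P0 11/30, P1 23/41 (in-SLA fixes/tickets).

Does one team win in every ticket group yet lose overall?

No

P3: Team Gamma 35/41 = 85.4%, the Product team 22/25 = 88.0% → the Product team
P0: Team Gamma 8/33 = 24.2%, the Product team 11/30 = 36.7% → the Product team
P1: Team Gamma 27/57 = 47.4%, the Product team 23/41 = 56.1% → the Product team
Overall: Team Gamma 70/131 = 53.4%, the Product team 56/96 = 58.3% → the Product team
The Product team wins overall and in every ticket group — no reversal.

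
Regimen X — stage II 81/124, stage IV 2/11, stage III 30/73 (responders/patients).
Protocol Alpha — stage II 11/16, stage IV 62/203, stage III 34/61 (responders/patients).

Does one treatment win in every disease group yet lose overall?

Stage II: Regimen X 81/124 = 65.3%, Protocol Alpha 11/16 = 68.8% → Protocol Alpha
Stage IV: Regimen X 2/11 = 18.2%, Protocol Alpha 62/203 = 30.5% → Protocol Alpha
Stage III: Regimen X 30/73 = 41.1%, Protocol Alpha 34/61 = 55.7% → Protocol Alpha
Overall: Regimen X 113/208 = 54.3%, Protocol Alpha 107/280 = 38.2% → Regimen X
Protocol Alpha wins each disease group but Regimen X wins overall — the comparison reverses. Protocol Alpha's patients skew toward stage IV, which has a lower base rate.

Yes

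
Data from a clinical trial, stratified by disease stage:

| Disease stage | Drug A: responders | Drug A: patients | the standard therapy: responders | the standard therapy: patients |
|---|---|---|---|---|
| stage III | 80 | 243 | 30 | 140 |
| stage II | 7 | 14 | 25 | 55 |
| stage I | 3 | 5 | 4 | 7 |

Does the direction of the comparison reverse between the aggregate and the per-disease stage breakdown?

No

Stage III: Drug A 80/243 = 32.9%, the standard therapy 30/140 = 21.4% → Drug A
Stage II: Drug A 7/14 = 50.0%, the standard therapy 25/55 = 45.5% → Drug A
Stage I: Drug A 3/5 = 60.0%, the standard therapy 4/7 = 57.1% → Drug A
Overall: Drug A 90/262 = 34.4%, the standard therapy 59/202 = 29.2% → Drug A
Drug A wins overall and in every disease group — no reversal.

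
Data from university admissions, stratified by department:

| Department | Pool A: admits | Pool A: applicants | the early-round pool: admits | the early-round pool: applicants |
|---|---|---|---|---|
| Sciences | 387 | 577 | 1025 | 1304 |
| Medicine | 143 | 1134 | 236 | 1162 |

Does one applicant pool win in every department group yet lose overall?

No

Sciences: Pool A 387/577 = 67.1%, the early-round pool 1025/1304 = 78.6% → the early-round pool
Medicine: Pool A 143/1134 = 12.6%, the early-round pool 236/1162 = 20.3% → the early-round pool
Overall: Pool A 530/1711 = 31.0%, the early-round pool 1261/2466 = 51.1% → the early-round pool
The early-round pool wins overall and in every department group — no reversal.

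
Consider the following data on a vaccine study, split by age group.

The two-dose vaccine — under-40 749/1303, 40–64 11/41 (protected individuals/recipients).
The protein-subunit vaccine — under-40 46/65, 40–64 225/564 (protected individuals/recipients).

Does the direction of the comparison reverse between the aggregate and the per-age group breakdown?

Under-40: the two-dose vaccine 749/1303 = 57.5%, the protein-subunit vaccine 46/65 = 70.8% → the protein-subunit vaccine
40–64: the two-dose vaccine 11/41 = 26.8%, the protein-subunit vaccine 225/564 = 39.9% → the protein-subunit vaccine
Overall: the two-dose vaccine 760/1344 = 56.5%, the protein-subunit vaccine 271/629 = 43.1% → the two-dose vaccine
The protein-subunit vaccine wins each age group but the two-dose vaccine wins overall — the comparison reverses. The protein-subunit vaccine's recipients skew toward 40–64, which has a lower base rate.

Yes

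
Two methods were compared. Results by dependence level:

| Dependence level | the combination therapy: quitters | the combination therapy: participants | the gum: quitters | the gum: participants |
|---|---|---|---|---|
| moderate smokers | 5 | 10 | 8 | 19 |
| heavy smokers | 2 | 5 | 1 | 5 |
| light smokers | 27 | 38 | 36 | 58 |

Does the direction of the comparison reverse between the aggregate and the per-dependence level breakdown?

Moderate smokers: the combination therapy 5/10 = 50.0%, the gum 8/19 = 42.1% → the combination therapy
Heavy smokers: the combination therapy 2/5 = 40.0%, the gum 1/5 = 20.0% → the combination therapy
Light smokers: the combination therapy 27/38 = 71.1%, the gum 36/58 = 62.1% → the combination therapy
Overall: the combination therapy 34/53 = 64.2%, the gum 45/82 = 54.9% → the combination therapy
The combination therapy wins overall and in every dependence group — no reversal.

No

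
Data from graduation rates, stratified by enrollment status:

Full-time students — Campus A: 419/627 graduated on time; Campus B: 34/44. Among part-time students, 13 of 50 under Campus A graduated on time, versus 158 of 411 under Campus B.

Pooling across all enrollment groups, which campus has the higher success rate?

Campus A

Full-time: Campus A 419/627 = 66.8%, Campus B 34/44 = 77.3% → Campus B
Part-time: Campus A 13/50 = 26.0%, Campus B 158/411 = 38.4% → Campus B
Overall: Campus A 432/677 = 63.8%, Campus B 192/455 = 42.2% → Campus A
(Campus B wins every enrollment group but Campus A wins overall — Campus B's students skew toward the low-rate part-time group.)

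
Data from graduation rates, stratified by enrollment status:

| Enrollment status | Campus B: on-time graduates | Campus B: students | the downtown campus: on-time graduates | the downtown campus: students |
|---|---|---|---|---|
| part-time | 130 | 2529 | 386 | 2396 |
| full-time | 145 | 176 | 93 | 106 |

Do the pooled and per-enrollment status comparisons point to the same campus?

Part-time: Campus B 130/2529 = 5.1%, the downtown campus 386/2396 = 16.1% → the downtown campus
Full-time: Campus B 145/176 = 82.4%, the downtown campus 93/106 = 87.7% → the downtown campus
Overall: Campus B 275/2705 = 10.2%, the downtown campus 479/2502 = 19.1% → the downtown campus
The downtown campus wins overall and in every enrollment group — no reversal.

Yes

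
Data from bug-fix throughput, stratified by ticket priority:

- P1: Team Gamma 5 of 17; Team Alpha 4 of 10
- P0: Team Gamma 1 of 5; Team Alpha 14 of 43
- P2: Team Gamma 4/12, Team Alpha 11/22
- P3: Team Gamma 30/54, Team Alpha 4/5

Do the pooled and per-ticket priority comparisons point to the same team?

P1: Team Gamma 5/17 = 29.4%, Team Alpha 4/10 = 40.0% → Team Alpha
P0: Team Gamma 1/5 = 20.0%, Team Alpha 14/43 = 32.6% → Team Alpha
P2: Team Gamma 4/12 = 33.3%, Team Alpha 11/22 = 50.0% → Team Alpha
P3: Team Gamma 30/54 = 55.6%, Team Alpha 4/5 = 80.0% → Team Alpha
Overall: Team Gamma 40/88 = 45.5%, Team Alpha 33/80 = 41.2% → Team Gamma
Team Alpha wins each ticket group but Team Gamma wins overall — the comparison reverses. Team Alpha's tickets skew toward P0, which has a lower base rate.

No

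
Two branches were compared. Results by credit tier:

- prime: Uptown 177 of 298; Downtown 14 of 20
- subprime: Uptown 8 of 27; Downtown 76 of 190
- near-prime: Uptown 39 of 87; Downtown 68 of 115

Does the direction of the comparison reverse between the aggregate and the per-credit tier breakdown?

Prime: Uptown 177/298 = 59.4%, Downtown 14/20 = 70.0% → Downtown
Subprime: Uptown 8/27 = 29.6%, Downtown 76/190 = 40.0% → Downtown
Near-prime: Uptown 39/87 = 44.8%, Downtown 68/115 = 59.1% → Downtown
Overall: Uptown 224/412 = 54.4%, Downtown 158/325 = 48.6% → Uptown
Downtown wins each credit group but Uptown wins overall — the comparison reverses. Downtown's applications skew toward subprime, which has a lower base rate.

Yes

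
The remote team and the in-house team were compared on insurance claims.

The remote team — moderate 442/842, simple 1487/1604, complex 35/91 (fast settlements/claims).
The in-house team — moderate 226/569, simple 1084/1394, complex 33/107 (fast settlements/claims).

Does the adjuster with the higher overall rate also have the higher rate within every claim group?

Yes

Moderate: the remote team 442/842 = 52.5%, the in-house team 226/569 = 39.7% → the remote team
Simple: the remote team 1487/1604 = 92.7%, the in-house team 1084/1394 = 77.8% → the remote team
Complex: the remote team 35/91 = 38.5%, the in-house team 33/107 = 30.8% → the remote team
Overall: the remote team 1964/2537 = 77.4%, the in-house team 1343/2070 = 64.9% → the remote team
The remote team wins overall and in every claim group — no reversal.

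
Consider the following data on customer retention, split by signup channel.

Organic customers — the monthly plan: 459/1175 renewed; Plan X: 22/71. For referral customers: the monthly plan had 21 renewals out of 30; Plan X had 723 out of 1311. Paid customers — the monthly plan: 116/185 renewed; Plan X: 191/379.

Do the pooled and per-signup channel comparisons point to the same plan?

Organic: the monthly plan 459/1175 = 39.1%, Plan X 22/71 = 31.0% → the monthly plan
Referral: the monthly plan 21/30 = 70.0%, Plan X 723/1311 = 55.1% → the monthly plan
Paid: the monthly plan 116/185 = 62.7%, Plan X 191/379 = 50.4% → the monthly plan
Overall: the monthly plan 596/1390 = 42.9%, Plan X 936/1761 = 53.2% → Plan X
The monthly plan wins each signup group but Plan X wins overall — the comparison reverses. The monthly plan's customers skew toward organic, which has a lower base rate.

No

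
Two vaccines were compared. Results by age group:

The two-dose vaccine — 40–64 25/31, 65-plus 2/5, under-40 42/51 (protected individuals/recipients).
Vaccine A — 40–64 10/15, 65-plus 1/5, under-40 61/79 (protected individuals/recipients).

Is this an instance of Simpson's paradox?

40–64: the two-dose vaccine 25/31 = 80.6%, Vaccine A 10/15 = 66.7% → the two-dose vaccine
65-plus: the two-dose vaccine 2/5 = 40.0%, Vaccine A 1/5 = 20.0% → the two-dose vaccine
Under-40: the two-dose vaccine 42/51 = 82.4%, Vaccine A 61/79 = 77.2% → the two-dose vaccine
Overall: the two-dose vaccine 69/87 = 79.3%, Vaccine A 72/99 = 72.7% → the two-dose vaccine
The two-dose vaccine wins overall and in every age group — no reversal.

No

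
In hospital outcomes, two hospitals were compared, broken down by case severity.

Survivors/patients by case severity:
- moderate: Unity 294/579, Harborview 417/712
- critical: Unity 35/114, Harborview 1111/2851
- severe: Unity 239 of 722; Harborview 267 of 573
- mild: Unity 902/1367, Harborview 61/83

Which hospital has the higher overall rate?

Moderate: Unity 294/579 = 50.8%, Harborview 417/712 = 58.6% → Harborview
Critical: Unity 35/114 = 30.7%, Harborview 1111/2851 = 39.0% → Harborview
Severe: Unity 239/722 = 33.1%, Harborview 267/573 = 46.6% → Harborview
Mild: Unity 902/1367 = 66.0%, Harborview 61/83 = 73.5% → Harborview
Overall: Unity 1470/2782 = 52.8%, Harborview 1856/4219 = 44.0% → Unity
(Harborview wins every case group but Unity wins overall — Harborview's patients skew toward the low-rate critical group.)

Unity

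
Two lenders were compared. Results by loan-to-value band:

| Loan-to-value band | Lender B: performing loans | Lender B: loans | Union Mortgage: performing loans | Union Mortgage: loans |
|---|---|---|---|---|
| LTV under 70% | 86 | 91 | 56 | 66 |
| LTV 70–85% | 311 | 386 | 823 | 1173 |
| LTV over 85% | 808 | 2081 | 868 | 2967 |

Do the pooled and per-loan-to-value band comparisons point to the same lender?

LTV under 70%: Lender B 86/91 = 94.5%, Union Mortgage 56/66 = 84.8% → Lender B
LTV 70–85%: Lender B 311/386 = 80.6%, Union Mortgage 823/1173 = 70.2% → Lender B
LTV over 85%: Lender B 808/2081 = 38.8%, Union Mortgage 868/2967 = 29.3% → Lender B
Overall: Lender B 1205/2558 = 47.1%, Union Mortgage 1747/4206 = 41.5% → Lender B
Lender B wins overall and in every loan-to-value group — no reversal.

Yes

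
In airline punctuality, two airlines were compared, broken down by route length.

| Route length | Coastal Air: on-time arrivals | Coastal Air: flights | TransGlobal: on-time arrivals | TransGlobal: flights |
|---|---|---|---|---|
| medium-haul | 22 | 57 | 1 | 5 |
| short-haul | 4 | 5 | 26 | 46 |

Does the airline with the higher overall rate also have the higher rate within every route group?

Medium-haul: Coastal Air 22/57 = 38.6%, TransGlobal 1/5 = 20.0% → Coastal Air
Short-haul: Coastal Air 4/5 = 80.0%, TransGlobal 26/46 = 56.5% → Coastal Air
Overall: Coastal Air 26/62 = 41.9%, TransGlobal 27/51 = 52.9% → TransGlobal
Coastal Air wins each route group but TransGlobal wins overall — the comparison reverses. Coastal Air's flights skew toward medium-haul, which has a lower base rate.

No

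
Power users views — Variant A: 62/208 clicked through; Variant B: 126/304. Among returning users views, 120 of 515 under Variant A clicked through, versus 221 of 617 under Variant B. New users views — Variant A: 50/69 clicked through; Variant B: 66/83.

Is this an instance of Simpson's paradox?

Power users: Variant A 62/208 = 29.8%, Variant B 126/304 = 41.4% → Variant B
Returning users: Variant A 120/515 = 23.3%, Variant B 221/617 = 35.8% → Variant B
New users: Variant A 50/69 = 72.5%, Variant B 66/83 = 79.5% → Variant B
Overall: Variant A 232/792 = 29.3%, Variant B 413/1004 = 41.1% → Variant B
Variant B wins overall and in every user group — no reversal.

No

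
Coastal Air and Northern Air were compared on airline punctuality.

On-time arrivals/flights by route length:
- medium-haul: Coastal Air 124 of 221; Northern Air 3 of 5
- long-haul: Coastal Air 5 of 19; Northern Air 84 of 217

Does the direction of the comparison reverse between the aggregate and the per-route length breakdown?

Yes

Medium-haul: Coastal Air 124/221 = 56.1%, Northern Air 3/5 = 60.0% → Northern Air
Long-haul: Coastal Air 5/19 = 26.3%, Northern Air 84/217 = 38.7% → Northern Air
Overall: Coastal Air 129/240 = 53.8%, Northern Air 87/222 = 39.2% → Coastal Air
Northern Air wins each route group but Coastal Air wins overall — the comparison reverses. Northern Air's flights skew toward long-haul, which has a lower base rate.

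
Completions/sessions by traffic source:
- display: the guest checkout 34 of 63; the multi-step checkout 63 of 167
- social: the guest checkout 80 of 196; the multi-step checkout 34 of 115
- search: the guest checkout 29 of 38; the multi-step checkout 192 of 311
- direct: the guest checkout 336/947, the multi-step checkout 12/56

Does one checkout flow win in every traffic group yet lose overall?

Yes

Display: the guest checkout 34/63 = 54.0%, the multi-step checkout 63/167 = 37.7% → the guest checkout
Social: the guest checkout 80/196 = 40.8%, the multi-step checkout 34/115 = 29.6% → the guest checkout
Search: the guest checkout 29/38 = 76.3%, the multi-step checkout 192/311 = 61.7% → the guest checkout
Direct: the guest checkout 336/947 = 35.5%, the multi-step checkout 12/56 = 21.4% → the guest checkout
Overall: the guest checkout 479/1244 = 38.5%, the multi-step checkout 301/649 = 46.4% → the multi-step checkout
The guest checkout wins each traffic group but the multi-step checkout wins overall — the comparison reverses. The guest checkout's sessions skew toward direct, which has a lower base rate.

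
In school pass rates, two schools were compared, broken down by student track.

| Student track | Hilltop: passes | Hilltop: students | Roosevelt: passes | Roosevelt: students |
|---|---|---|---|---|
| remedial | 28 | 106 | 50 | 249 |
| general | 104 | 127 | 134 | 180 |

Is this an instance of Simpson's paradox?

Remedial: Hilltop 28/106 = 26.4%, Roosevelt 50/249 = 20.1% → Hilltop
General: Hilltop 104/127 = 81.9%, Roosevelt 134/180 = 74.4% → Hilltop
Overall: Hilltop 132/233 = 56.7%, Roosevelt 184/429 = 42.9% → Hilltop
Hilltop wins overall and in every student group — no reversal.

No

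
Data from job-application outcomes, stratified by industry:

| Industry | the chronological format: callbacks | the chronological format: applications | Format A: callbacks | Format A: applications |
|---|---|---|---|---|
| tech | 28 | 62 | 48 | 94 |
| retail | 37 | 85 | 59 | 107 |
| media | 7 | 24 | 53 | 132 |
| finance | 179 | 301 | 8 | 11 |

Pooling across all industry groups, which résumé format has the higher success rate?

Tech: the chronological format 28/62 = 45.2%, Format A 48/94 = 51.1% → Format A
Retail: the chronological format 37/85 = 43.5%, Format A 59/107 = 55.1% → Format A
Media: the chronological format 7/24 = 29.2%, Format A 53/132 = 40.2% → Format A
Finance: the chronological format 179/301 = 59.5%, Format A 8/11 = 72.7% → Format A
Overall: the chronological format 251/472 = 53.2%, Format A 168/344 = 48.8% → the chronological format
(Format A wins every industry group but the chronological format wins overall — Format A's applications skew toward the low-rate media group.)

the chronological format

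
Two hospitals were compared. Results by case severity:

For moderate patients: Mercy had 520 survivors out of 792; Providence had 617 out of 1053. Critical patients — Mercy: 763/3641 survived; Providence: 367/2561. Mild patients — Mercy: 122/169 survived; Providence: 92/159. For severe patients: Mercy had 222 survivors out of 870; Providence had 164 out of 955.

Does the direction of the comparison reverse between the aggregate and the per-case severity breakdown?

No

Moderate: Mercy 520/792 = 65.7%, Providence 617/1053 = 58.6% → Mercy
Critical: Mercy 763/3641 = 21.0%, Providence 367/2561 = 14.3% → Mercy
Mild: Mercy 122/169 = 72.2%, Providence 92/159 = 57.9% → Mercy
Severe: Mercy 222/870 = 25.5%, Providence 164/955 = 17.2% → Mercy
Overall: Mercy 1627/5472 = 29.7%, Providence 1240/4728 = 26.2% → Mercy
Mercy wins overall and in every case group — no reversal.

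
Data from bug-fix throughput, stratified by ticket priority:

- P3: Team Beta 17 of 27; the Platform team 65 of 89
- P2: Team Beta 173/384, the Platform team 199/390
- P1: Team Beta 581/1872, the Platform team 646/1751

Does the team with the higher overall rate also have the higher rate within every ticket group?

Yes

P3: Team Beta 17/27 = 63.0%, the Platform team 65/89 = 73.0% → the Platform team
P2: Team Beta 173/384 = 45.1%, the Platform team 199/390 = 51.0% → the Platform team
P1: Team Beta 581/1872 = 31.0%, the Platform team 646/1751 = 36.9% → the Platform team
Overall: Team Beta 771/2283 = 33.8%, the Platform team 910/2230 = 40.8% → the Platform team
The Platform team wins overall and in every ticket group — no reversal.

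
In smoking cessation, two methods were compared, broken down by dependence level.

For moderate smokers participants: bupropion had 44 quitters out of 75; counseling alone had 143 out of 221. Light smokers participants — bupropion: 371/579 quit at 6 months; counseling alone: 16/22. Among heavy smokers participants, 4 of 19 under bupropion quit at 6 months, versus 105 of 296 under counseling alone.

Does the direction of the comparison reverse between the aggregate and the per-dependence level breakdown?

Moderate smokers: bupropion 44/75 = 58.7%, counseling alone 143/221 = 64.7% → counseling alone
Light smokers: bupropion 371/579 = 64.1%, counseling alone 16/22 = 72.7% → counseling alone
Heavy smokers: bupropion 4/19 = 21.1%, counseling alone 105/296 = 35.5% → counseling alone
Overall: bupropion 419/673 = 62.3%, counseling alone 264/539 = 49.0% → bupropion
Counseling alone wins each dependence group but bupropion wins overall — the comparison reverses. Counseling alone's participants skew toward heavy smokers, which has a lower base rate.

Yes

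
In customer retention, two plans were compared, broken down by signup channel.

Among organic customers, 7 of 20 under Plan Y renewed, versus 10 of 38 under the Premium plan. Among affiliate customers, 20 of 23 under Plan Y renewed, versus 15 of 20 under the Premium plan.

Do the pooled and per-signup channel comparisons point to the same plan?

Yes

Organic: Plan Y 7/20 = 35.0%, the Premium plan 10/38 = 26.3% → Plan Y
Affiliate: Plan Y 20/23 = 87.0%, the Premium plan 15/20 = 75.0% → Plan Y
Overall: Plan Y 27/43 = 62.8%, the Premium plan 25/58 = 43.1% → Plan Y
Plan Y wins overall and in every signup group — no reversal.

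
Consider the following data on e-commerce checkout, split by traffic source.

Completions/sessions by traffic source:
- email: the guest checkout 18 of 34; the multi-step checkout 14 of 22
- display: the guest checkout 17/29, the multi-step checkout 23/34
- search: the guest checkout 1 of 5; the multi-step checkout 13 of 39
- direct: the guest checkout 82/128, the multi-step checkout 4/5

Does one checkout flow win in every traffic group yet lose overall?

Yes

Email: the guest checkout 18/34 = 52.9%, the multi-step checkout 14/22 = 63.6% → the multi-step checkout
Display: the guest checkout 17/29 = 58.6%, the multi-step checkout 23/34 = 67.6% → the multi-step checkout
Search: the guest checkout 1/5 = 20.0%, the multi-step checkout 13/39 = 33.3% → the multi-step checkout
Direct: the guest checkout 82/128 = 64.1%, the multi-step checkout 4/5 = 80.0% → the multi-step checkout
Overall: the guest checkout 118/196 = 60.2%, the multi-step checkout 54/100 = 54.0% → the guest checkout
The multi-step checkout wins each traffic group but the guest checkout wins overall — the comparison reverses. The multi-step checkout's sessions skew toward search, which has a lower base rate.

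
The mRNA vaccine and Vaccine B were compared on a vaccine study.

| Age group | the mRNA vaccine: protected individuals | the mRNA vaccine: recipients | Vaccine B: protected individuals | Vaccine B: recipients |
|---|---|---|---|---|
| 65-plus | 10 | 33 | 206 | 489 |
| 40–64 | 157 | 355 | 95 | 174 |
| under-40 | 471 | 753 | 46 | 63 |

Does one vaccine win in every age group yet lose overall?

Yes

65-plus: the mRNA vaccine 10/33 = 30.3%, Vaccine B 206/489 = 42.1% → Vaccine B
40–64: the mRNA vaccine 157/355 = 44.2%, Vaccine B 95/174 = 54.6% → Vaccine B
Under-40: the mRNA vaccine 471/753 = 62.5%, Vaccine B 46/63 = 73.0% → Vaccine B
Overall: the mRNA vaccine 638/1141 = 55.9%, Vaccine B 347/726 = 47.8% → the mRNA vaccine
Vaccine B wins each age group but the mRNA vaccine wins overall — the comparison reverses. Vaccine B's recipients skew toward 65-plus, which has a lower base rate.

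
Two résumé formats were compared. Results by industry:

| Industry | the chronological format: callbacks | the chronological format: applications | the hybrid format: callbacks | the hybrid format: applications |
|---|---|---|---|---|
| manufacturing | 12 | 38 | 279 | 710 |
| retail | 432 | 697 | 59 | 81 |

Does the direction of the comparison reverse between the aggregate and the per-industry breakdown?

Manufacturing: the chronological format 12/38 = 31.6%, the hybrid format 279/710 = 39.3% → the hybrid format
Retail: the chronological format 432/697 = 62.0%, the hybrid format 59/81 = 72.8% → the hybrid format
Overall: the chronological format 444/735 = 60.4%, the hybrid format 338/791 = 42.7% → the chronological format
The hybrid format wins each industry group but the chronological format wins overall — the comparison reverses. The hybrid format's applications skew toward manufacturing, which has a lower base rate.

Yes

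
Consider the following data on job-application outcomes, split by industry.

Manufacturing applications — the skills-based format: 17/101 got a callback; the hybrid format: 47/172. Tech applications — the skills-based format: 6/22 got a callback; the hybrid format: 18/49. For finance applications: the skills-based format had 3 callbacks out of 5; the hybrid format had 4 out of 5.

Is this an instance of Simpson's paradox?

No

Manufacturing: the skills-based format 17/101 = 16.8%, the hybrid format 47/172 = 27.3% → the hybrid format
Tech: the skills-based format 6/22 = 27.3%, the hybrid format 18/49 = 36.7% → the hybrid format
Finance: the skills-based format 3/5 = 60.0%, the hybrid format 4/5 = 80.0% → the hybrid format
Overall: the skills-based format 26/128 = 20.3%, the hybrid format 69/226 = 30.5% → the hybrid format
The hybrid format wins overall and in every industry group — no reversal.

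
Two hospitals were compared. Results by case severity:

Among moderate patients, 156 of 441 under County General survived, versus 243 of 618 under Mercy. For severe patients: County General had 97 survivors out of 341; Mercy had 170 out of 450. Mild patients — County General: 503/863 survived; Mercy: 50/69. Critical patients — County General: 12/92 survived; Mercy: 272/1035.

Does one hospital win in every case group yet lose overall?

Yes

Moderate: County General 156/441 = 35.4%, Mercy 243/618 = 39.3% → Mercy
Severe: County General 97/341 = 28.4%, Mercy 170/450 = 37.8% → Mercy
Mild: County General 503/863 = 58.3%, Mercy 50/69 = 72.5% → Mercy
Critical: County General 12/92 = 13.0%, Mercy 272/1035 = 26.3% → Mercy
Overall: County General 768/1737 = 44.2%, Mercy 735/2172 = 33.8% → County General
Mercy wins each case group but County General wins overall — the comparison reverses. Mercy's patients skew toward critical, which has a lower base rate.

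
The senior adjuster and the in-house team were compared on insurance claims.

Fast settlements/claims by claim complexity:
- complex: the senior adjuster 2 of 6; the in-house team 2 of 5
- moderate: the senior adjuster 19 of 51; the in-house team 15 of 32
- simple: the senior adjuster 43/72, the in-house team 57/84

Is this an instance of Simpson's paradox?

Complex: the senior adjuster 2/6 = 33.3%, the in-house team 2/5 = 40.0% → the in-house team
Moderate: the senior adjuster 19/51 = 37.3%, the in-house team 15/32 = 46.9% → the in-house team
Simple: the senior adjuster 43/72 = 59.7%, the in-house team 57/84 = 67.9% → the in-house team
Overall: the senior adjuster 64/129 = 49.6%, the in-house team 74/121 = 61.2% → the in-house team
The in-house team wins overall and in every claim group — no reversal.

No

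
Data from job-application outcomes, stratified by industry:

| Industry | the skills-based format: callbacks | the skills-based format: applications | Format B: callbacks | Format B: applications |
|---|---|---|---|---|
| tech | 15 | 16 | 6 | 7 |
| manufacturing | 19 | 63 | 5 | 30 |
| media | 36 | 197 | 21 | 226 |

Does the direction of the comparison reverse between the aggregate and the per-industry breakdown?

Tech: the skills-based format 15/16 = 93.8%, Format B 6/7 = 85.7% → the skills-based format
Manufacturing: the skills-based format 19/63 = 30.2%, Format B 5/30 = 16.7% → the skills-based format
Media: the skills-based format 36/197 = 18.3%, Format B 21/226 = 9.3% → the skills-based format
Overall: the skills-based format 70/276 = 25.4%, Format B 32/263 = 12.2% → the skills-based format
The skills-based format wins overall and in every industry group — no reversal.

No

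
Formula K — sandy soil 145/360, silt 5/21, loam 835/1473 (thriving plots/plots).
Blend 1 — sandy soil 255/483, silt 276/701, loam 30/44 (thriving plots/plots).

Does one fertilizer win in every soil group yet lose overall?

Sandy soil: Formula K 145/360 = 40.3%, Blend 1 255/483 = 52.8% → Blend 1
Silt: Formula K 5/21 = 23.8%, Blend 1 276/701 = 39.4% → Blend 1
Loam: Formula K 835/1473 = 56.7%, Blend 1 30/44 = 68.2% → Blend 1
Overall: Formula K 985/1854 = 53.1%, Blend 1 561/1228 = 45.7% → Formula K
Blend 1 wins each soil group but Formula K wins overall — the comparison reverses. Blend 1's plots skew toward silt, which has a lower base rate.

Yes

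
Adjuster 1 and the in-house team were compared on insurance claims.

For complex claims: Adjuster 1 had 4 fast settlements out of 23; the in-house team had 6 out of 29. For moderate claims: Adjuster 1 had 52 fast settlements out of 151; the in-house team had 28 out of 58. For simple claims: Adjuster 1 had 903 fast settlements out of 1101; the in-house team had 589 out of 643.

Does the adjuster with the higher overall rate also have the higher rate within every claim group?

Yes

Complex: Adjuster 1 4/23 = 17.4%, the in-house team 6/29 = 20.7% → the in-house team
Moderate: Adjuster 1 52/151 = 34.4%, the in-house team 28/58 = 48.3% → the in-house team
Simple: Adjuster 1 903/1101 = 82.0%, the in-house team 589/643 = 91.6% → the in-house team
Overall: Adjuster 1 959/1275 = 75.2%, the in-house team 623/730 = 85.3% → the in-house team
The in-house team wins overall and in every claim group — no reversal.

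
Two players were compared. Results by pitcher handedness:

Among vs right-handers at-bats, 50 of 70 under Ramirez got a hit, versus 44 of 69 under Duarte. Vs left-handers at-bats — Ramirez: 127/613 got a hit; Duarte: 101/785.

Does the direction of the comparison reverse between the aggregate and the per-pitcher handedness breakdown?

No

Vs right-handers: Ramirez 50/70 = 71.4%, Duarte 44/69 = 63.8% → Ramirez
Vs left-handers: Ramirez 127/613 = 20.7%, Duarte 101/785 = 12.9% → Ramirez
Overall: Ramirez 177/683 = 25.9%, Duarte 145/854 = 17.0% → Ramirez
Ramirez wins overall and in every pitcher group — no reversal.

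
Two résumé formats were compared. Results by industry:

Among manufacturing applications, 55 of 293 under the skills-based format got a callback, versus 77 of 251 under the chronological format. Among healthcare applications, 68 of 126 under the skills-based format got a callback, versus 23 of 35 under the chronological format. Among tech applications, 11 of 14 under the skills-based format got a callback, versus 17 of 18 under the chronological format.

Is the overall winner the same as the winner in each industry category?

Yes

Manufacturing: the skills-based format 55/293 = 18.8%, the chronological format 77/251 = 30.7% → the chronological format
Healthcare: the skills-based format 68/126 = 54.0%, the chronological format 23/35 = 65.7% → the chronological format
Tech: the skills-based format 11/14 = 78.6%, the chronological format 17/18 = 94.4% → the chronological format
Overall: the skills-based format 134/433 = 30.9%, the chronological format 117/304 = 38.5% → the chronological format
The chronological format wins overall and in every industry group — no reversal.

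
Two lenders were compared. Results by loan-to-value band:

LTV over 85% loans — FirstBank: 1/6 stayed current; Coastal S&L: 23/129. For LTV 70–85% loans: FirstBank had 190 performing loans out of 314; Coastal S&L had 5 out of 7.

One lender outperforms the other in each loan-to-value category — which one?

Coastal S&L

LTV over 85%: FirstBank 1/6 = 16.7%, Coastal S&L 23/129 = 17.8% → Coastal S&L
LTV 70–85%: FirstBank 190/314 = 60.5%, Coastal S&L 5/7 = 71.4% → Coastal S&L
Coastal S&L has the higher rate in both groups.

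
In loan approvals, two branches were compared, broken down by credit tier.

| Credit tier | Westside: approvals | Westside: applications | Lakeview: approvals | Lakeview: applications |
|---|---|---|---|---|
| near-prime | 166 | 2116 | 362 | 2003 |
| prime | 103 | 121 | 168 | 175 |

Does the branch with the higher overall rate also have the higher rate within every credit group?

Yes

Near-prime: Westside 166/2116 = 7.8%, Lakeview 362/2003 = 18.1% → Lakeview
Prime: Westside 103/121 = 85.1%, Lakeview 168/175 = 96.0% → Lakeview
Overall: Westside 269/2237 = 12.0%, Lakeview 530/2178 = 24.3% → Lakeview
Lakeview wins overall and in every credit group — no reversal.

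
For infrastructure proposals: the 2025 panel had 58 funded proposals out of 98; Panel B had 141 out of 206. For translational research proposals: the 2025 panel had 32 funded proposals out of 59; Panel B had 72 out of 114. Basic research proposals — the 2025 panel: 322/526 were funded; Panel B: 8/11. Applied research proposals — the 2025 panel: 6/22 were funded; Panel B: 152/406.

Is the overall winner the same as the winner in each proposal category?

No

Infrastructure: the 2025 panel 58/98 = 59.2%, Panel B 141/206 = 68.4% → Panel B
Translational research: the 2025 panel 32/59 = 54.2%, Panel B 72/114 = 63.2% → Panel B
Basic research: the 2025 panel 322/526 = 61.2%, Panel B 8/11 = 72.7% → Panel B
Applied research: the 2025 panel 6/22 = 27.3%, Panel B 152/406 = 37.4% → Panel B
Overall: the 2025 panel 418/705 = 59.3%, Panel B 373/737 = 50.6% → the 2025 panel
Panel B wins each proposal group but the 2025 panel wins overall — the comparison reverses. Panel B's proposals skew toward applied research, which has a lower base rate.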